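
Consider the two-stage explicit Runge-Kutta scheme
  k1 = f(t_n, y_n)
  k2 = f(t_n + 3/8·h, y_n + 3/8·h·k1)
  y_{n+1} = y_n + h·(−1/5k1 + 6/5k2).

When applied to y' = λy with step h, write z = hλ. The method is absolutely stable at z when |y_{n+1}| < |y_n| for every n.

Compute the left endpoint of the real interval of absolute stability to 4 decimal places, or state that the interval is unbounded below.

Set f=λy, z=hλ:
  k1=λy_n ⇒ h·k1=z·y_n;  k2=λ(1+3/8z)y_n ⇒ h·k2=z(1+3/8z)y_n
  y_{n+1}/y_n = 1 − 1/5z + 6/5z(1+3/8z) = 1 + z + 9/20z²
  so R(z) = 1 + z + 9/20z².

Find x<0 with |R(x)|<1.
x=-1.38: |R|=0.4770
R=1: x+9/20x²=0 ⇒ x=−20/9=-2.2222; min R=1−1/(4·9/20)=0.4444>−1
Confirm numerically:
  x=-2.197: |R|=0.97506 <1
  x=-1.780: |R|=0.64578 <1
  x=-1.376: |R|=0.47602 <1
  x=-1.130: |R|=0.44461 <1
  x=-2.651: |R|=1.51151 >1
  x=-2.570: |R|=1.40220 >1
  x=-2.568: |R|=1.39958 >1
So |R|<1 on (-2.2222, 0).

left endpoint -2.2222.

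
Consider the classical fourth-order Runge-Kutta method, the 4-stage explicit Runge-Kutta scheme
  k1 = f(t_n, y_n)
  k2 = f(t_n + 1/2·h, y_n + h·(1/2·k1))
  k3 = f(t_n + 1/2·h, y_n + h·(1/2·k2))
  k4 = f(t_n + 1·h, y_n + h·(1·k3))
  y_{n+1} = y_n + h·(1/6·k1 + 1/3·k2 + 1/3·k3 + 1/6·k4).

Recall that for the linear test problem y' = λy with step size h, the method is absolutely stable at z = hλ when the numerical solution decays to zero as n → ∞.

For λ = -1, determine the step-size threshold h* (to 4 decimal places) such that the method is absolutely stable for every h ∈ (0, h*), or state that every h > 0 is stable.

Set f=λy, z=hλ:
  order 4, 4-stage ⇒ R(z)=1+z+z^2/2+z^3/6+z^4/24
  (e.g. R(-1.11)=0.34136, |R|=0.34136)

Solve |R(x)|<1 on ℝ⁻.
x=-1.11: |R|=0.3414
|R(-2.68)|=0.8525 |R(-2.47)|=0.6198 |R(-1.55)|=0.2711
Bisect:
  x_lo=-3.1616 |R|=1.7322  x_hi=-0.3923 |R|=0.6756
  mid=-1.77693 |R|=0.28211 →hi
  mid=-2.46924 |R|=0.61908 →hi
  mid=-2.81540 |R|=1.04635 →lo
  mid=-2.64232 |R|=0.80499 →hi
  mid=-2.72886 |R|=0.91820 →hi
  mid=-2.77213 |R|=0.98033 →hi
  mid=-2.79376 |R|=1.01285 →lo
  mid=-2.78295 |R|=0.99647 →hi
  mid=-2.78835 |R|=1.00463 →lo
  ...
  [-2.78531,-2.78514] ⇒ x*=-2.7853
Interval (-2.7853, 0).

(-2.7853,0); λ=-1 ⇒ h* = 2.7853.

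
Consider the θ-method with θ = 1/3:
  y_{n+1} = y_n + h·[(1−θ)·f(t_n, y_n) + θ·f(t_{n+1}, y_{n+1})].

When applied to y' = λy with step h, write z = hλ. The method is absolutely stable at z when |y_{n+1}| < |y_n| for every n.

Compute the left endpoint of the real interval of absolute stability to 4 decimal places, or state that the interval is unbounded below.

Set f=λy, z=hλ:
  y_{n+1} = y_n + z·[2/3·y_n + 1/3·y_{n+1}] ⇒ (1 − 1/3z)y_{n+1} = (1 + 2/3z)y_n
  Hence R(z) = (1 + 2/3z)/(1 − 1/3z).

Need |R(x)|<1, x<0.
x=-1.73: |R|=0.0973
R=−1: 1+2/3x = −1+1/3x ⇒ -1/3x=2 ⇒ x=2/(-1/3)=-6.0000
Confirm numerically:
  x=-4.743: |R|=0.83766 <1
  x=-3.659: |R|=0.64845 <1
  x=-3.237: |R|=0.55700 <1
  x=-6.451: |R|=1.04772 >1
  x=-6.421: |R|=1.04469 >1
So |R|<1 on (-6.0000, 0).

z* = -6.0000.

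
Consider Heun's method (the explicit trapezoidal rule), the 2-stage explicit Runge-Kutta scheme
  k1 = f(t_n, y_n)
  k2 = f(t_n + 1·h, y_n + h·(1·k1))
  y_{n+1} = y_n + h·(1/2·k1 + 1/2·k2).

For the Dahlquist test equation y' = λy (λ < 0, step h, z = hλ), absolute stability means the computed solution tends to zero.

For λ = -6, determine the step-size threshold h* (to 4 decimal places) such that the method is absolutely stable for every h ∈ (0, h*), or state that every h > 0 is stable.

(-2.0000,0); λ=-6 ⇒ h* = 0.3333.

On y'=λy, z=hλ:
  order 2, 2-stage ⇒ R(z)=1+z+z^2/2
  (e.g. R(-1.68)=0.73120, |R|=0.73120)

Solve |R(x)|<1 on ℝ⁻.
x=-1.68: |R|=0.7312
|R(-1.3)|=0.5450 |R(-1.07)|=0.5025 |R(-0.94)|=0.5018
Bisect:
  x_lo=-2.5881 |R|=1.7611  x_hi=-0.2096 |R|=0.8123
  mid=-1.39887 |R|=0.57955 →hi
  mid=-1.99350 |R|=0.99352 →hi
  mid=-2.29081 |R|=1.33309 →lo
  mid=-2.14215 |R|=1.15226 →lo
  mid=-2.06783 |R|=1.07013 →lo
  mid=-2.03066 |R|=1.03113 →lo
  mid=-2.01208 |R|=1.01215 →lo
  mid=-2.00279 |R|=1.00279 →lo
  ...
  [-2.00003,-1.99988] ⇒ x*=-2.0000
Stable set (-2.0000, 0).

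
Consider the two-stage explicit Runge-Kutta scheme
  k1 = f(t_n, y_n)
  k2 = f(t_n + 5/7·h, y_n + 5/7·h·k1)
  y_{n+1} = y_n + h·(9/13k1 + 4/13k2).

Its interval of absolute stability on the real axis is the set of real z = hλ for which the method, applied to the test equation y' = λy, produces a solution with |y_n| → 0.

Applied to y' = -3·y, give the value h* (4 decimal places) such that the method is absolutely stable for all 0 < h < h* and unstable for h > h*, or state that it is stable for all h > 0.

(-4.5500,0); λ=-3 ⇒ h* = (91/20)/3 = 1.5167.

With y'=λy (z=hλ):
  k1=λy_n ⇒ h·k1=z·y_n;  k2=λ(1+5/7z)y_n ⇒ h·k2=z(1+5/7z)y_n
  y_{n+1}/y_n = 1 + 9/13z + 4/13z(1+5/7z) = 1 + z + 20/91z²
  ⇒ R(z) = 1 + z + 20/91z².

Find x<0 with |R(x)|<1.
x=-1.77: |R|=0.0815
R=1: x+20/91x²=0 ⇒ x=−91/20=-4.5500; min R=1−1/(4·20/91)=-0.1375>−1
Confirm numerically:
  x=-3.585: |R|=0.23966 <1
  x=-2.622: |R|=0.11104 <1
  x=-2.430: |R|=0.13222 <1
  x=-2.402: |R|=0.13396 <1
  x=-5.082: |R|=1.59420 >1
  x=-5.011: |R|=1.50771 >1
Interval (-4.5500, 0).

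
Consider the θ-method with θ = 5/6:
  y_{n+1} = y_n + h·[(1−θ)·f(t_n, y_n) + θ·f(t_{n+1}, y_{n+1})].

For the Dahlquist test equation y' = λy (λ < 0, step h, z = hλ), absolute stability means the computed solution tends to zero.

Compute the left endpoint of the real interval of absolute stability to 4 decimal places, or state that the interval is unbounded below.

Set f=λy, z=hλ:
  y_{n+1} = y_n + z·[1/6·y_n + 5/6·y_{n+1}] ⇒ (1 − 5/6z)y_{n+1} = (1 + 1/6z)y_n
  Hence R(z) = (1 + 1/6z)/(1 − 5/6z).

Solve |R(x)|<1 on ℝ⁻.
x=-1.13: |R|=0.4180
x=-2: |R|=0.2500
x=-10: |R|=0.0714
x=-100: |R|=0.1858
θ=5/6≥1/2 ⇒ |1+1/6x|<|1−5/6x| ∀x<0 ⇒ interval (−∞,0).

interval (−∞, 0).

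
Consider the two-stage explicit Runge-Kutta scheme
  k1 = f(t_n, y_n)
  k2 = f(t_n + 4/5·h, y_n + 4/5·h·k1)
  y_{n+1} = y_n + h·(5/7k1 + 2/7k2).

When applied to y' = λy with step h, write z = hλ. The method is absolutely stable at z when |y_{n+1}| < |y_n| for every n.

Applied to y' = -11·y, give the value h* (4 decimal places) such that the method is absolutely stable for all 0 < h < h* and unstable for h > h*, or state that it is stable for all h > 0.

(-4.3750,0); λ=-11 ⇒ h* = (35/8)/11 = 0.3977.

On y'=λy, z=hλ:
  k1=λy_n ⇒ h·k1=z·y_n;  k2=λ(1+4/5z)y_n ⇒ h·k2=z(1+4/5z)y_n
  y_{n+1}/y_n = 1 + 5/7z + 2/7z(1+4/5z) = 1 + z + 8/35z²
  R(z) = 1 + z + 8/35z².

Need |R(x)|<1, x<0.
x=-0.33: |R|=0.6949
R=1: x+8/35x²=0 ⇒ x=−35/8=-4.3750; min R=1−1/(4·8/35)=-0.0938>−1
Confirm numerically:
  x=-4.330: |R|=0.95546 <1
  x=-3.601: |R|=0.36293 <1
  x=-3.212: |R|=0.14616 <1
  x=-2.219: |R|=0.09352 <1
  x=-4.776: |R|=1.43775 >1
  x=-4.548: |R|=1.17984 >1
  x=-4.509: |R|=1.13810 >1
Interval (-4.3750, 0).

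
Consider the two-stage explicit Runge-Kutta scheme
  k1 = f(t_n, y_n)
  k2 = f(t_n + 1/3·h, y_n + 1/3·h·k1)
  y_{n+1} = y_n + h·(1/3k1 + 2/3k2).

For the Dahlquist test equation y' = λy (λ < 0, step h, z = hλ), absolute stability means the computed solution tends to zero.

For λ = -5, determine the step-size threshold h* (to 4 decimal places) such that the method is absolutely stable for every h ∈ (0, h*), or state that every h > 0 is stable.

(-4.5000,0); λ=-5 ⇒ h* = (9/2)/5 = 0.9000.

Set f=λy, z=hλ:
  k1=λy_n ⇒ h·k1=z·y_n;  k2=λ(1+1/3z)y_n ⇒ h·k2=z(1+1/3z)y_n
  y_{n+1}/y_n = 1 + 1/3z + 2/3z(1+1/3z) = 1 + z + 2/9z²
  ⇒ R(z) = 1 + z + 2/9z².

Need |R(x)|<1, x<0.
x=-1.49: |R|=0.0034
R=1: x+2/9x²=0 ⇒ x=−9/2=-4.5000; min R=1−1/(4·2/9)=-0.1250>−1
Confirm numerically:
  x=-4.178: |R|=0.70104 <1
  x=-3.810: |R|=0.41580 <1
  x=-3.195: |R|=0.07345 <1
  x=-4.871: |R|=1.40159 >1
  x=-4.638: |R|=1.14223 >1
Interval (-4.5000, 0).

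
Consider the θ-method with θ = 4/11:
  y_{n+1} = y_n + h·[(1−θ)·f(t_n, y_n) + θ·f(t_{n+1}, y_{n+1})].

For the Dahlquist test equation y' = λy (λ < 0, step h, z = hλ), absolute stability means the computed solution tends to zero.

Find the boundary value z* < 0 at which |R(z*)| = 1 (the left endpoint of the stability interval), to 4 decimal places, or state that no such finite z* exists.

Set f=λy, z=hλ:
  y_{n+1} = y_n + z·[7/11·y_n + 4/11·y_{n+1}] ⇒ (1 − 4/11z)y_{n+1} = (1 + 7/11z)y_n
  so R(z) = (1 + 7/11z)/(1 − 4/11z).

Need |R(x)|<1, x<0.
x=-0.44: |R|=0.6207
R=−1: 1+7/11x = −1+4/11x ⇒ -3/11x=2 ⇒ x=2/(-3/11)=-7.3333
Confirm numerically:
  x=-5.291: |R|=0.80951 <1
  x=-4.661: |R|=0.72956 <1
  x=-4.509: |R|=0.70819 <1
  x=-4.312: |R|=0.67913 <1
  x=-7.928: |R|=1.04177 >1
  x=-7.886: |R|=1.03897 >1
  x=-7.864: |R|=1.03750 >1
Interval (-7.3333, 0).

z* = -7.3333.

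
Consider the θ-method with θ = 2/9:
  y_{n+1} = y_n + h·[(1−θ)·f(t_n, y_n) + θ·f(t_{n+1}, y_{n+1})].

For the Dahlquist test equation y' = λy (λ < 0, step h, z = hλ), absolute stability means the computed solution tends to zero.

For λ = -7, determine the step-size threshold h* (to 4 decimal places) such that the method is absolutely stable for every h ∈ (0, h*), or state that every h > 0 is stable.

(-3.6000,0); λ=-7 ⇒ h* = (18/5)/7 = 0.5143.

On y'=λy, z=hλ:
  y_{n+1} = y_n + z·[7/9·y_n + 2/9·y_{n+1}] ⇒ (1 − 2/9z)y_{n+1} = (1 + 7/9z)y_n
  R(z) = (1 + 7/9z)/(1 − 2/9z).

Find x<0 with |R(x)|<1.
x=-0.57: |R|=0.4941
R=−1: 1+7/9x = −1+2/9x ⇒ -5/9x=2 ⇒ x=2/(-5/9)=-3.6000
Confirm numerically:
  x=-2.728: |R|=0.69840 <1
  x=-2.558: |R|=0.63092 <1
  x=-2.542: |R|=0.62440 <1
  x=-2.060: |R|=0.41311 <1
  x=-3.955: |R|=1.10497 >1
  x=-3.857: |R|=1.07688 >1
  x=-3.845: |R|=1.07340 >1
So |R|<1 on (-3.6000, 0).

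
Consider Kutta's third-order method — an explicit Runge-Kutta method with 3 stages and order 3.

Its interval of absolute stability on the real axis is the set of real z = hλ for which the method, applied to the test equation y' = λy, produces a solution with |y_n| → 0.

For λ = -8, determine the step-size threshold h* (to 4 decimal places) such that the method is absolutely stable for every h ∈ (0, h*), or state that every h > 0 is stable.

Set f=λy, z=hλ:
  order 3, 3-stage ⇒ R(z)=1+z+z^2/2+z^3/6
  (e.g. R(-1.3)=0.17883, |R|=0.17883)

Need |R(x)|<1, x<0.
x=-1.3: |R|=0.1788
|R(-1.68)|=0.0591 |R(-0.71)|=0.4824 |R(-0.57)|=0.5616
Bisect:
  x_lo=-2.9989 |R|=1.9972  x_hi=-0.3169 |R|=0.7280
  mid=-1.65788 |R|=0.04306 →hi
  mid=-2.32837 |R|=0.72152 →hi
  mid=-2.66362 |R|=1.26585 →lo
  mid=-2.49600 |R|=0.97267 →hi
  mid=-2.57981 |R|=1.11371 →lo
  mid=-2.53790 |R|=1.04184 →lo
  mid=-2.51695 |R|=1.00692 →lo
  mid=-2.50647 |R|=0.98971 →hi
  mid=-2.51171 |R|=0.99830 →hi
  ...
  [-2.51286,-2.51269] ⇒ x*=-2.5127
So |R|<1 on (-2.5127, 0).

(-2.5127,0); λ=-8 ⇒ h* = 0.3141.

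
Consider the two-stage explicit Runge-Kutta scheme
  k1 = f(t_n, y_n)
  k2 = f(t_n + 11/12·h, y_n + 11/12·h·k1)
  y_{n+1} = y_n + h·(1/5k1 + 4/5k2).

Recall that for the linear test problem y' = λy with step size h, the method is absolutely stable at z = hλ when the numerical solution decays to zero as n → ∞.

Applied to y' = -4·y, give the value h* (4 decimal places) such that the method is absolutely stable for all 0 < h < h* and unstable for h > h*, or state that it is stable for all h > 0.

With y'=λy (z=hλ):
  k1=λy_n ⇒ h·k1=z·y_n;  k2=λ(1+11/12z)y_n ⇒ h·k2=z(1+11/12z)y_n
  y_{n+1}/y_n = 1 + 1/5z + 4/5z(1+11/12z) = 1 + z + 11/15z²
  so R(z) = 1 + z + 11/15z².

Solve |R(x)|<1 on ℝ⁻.
x=-0.89: |R|=0.6909
R=1: x+11/15x²=0 ⇒ x=−15/11=-1.3636; min R=1−1/(4·11/15)=0.6591>−1
Confirm numerically:
  x=-1.026: |R|=0.74596 <1
  x=-0.916: |R|=0.69931 <1
  x=-0.580: |R|=0.66669 <1
  x=-1.598: |R|=1.27464 >1
  x=-1.560: |R|=1.22464 >1
  x=-1.534: |R|=1.19165 >1
So |R|<1 on (-1.3636, 0).

(-1.3636,0); λ=-4 ⇒ h* = (15/11)/4 = 0.3409.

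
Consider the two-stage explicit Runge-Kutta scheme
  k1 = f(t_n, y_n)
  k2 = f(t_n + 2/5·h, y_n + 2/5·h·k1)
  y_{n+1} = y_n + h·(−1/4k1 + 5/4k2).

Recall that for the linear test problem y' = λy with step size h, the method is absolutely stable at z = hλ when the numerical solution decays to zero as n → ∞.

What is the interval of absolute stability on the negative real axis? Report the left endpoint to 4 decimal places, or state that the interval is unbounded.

(-2.0000, 0).

Test eqn y'=λy, z=hλ:
  k1=λy_n ⇒ h·k1=z·y_n;  k2=λ(1+2/5z)y_n ⇒ h·k2=z(1+2/5z)y_n
  y_{n+1}/y_n = 1 − 1/4z + 5/4z(1+2/5z) = 1 + z + 1/2z²
  R(z) = 1 + z + 1/2z².

Boundary: |R(x)|=1, x<0.
x=-1.17: |R|=0.5144
R=1: x+1/2x²=0 ⇒ x=−2=-2.0000; min R=1−1/(4·1/2)=0.5000>−1
Confirm numerically:
  x=-1.436: |R|=0.59505 <1
  x=-1.349: |R|=0.56090 <1
  x=-1.228: |R|=0.52599 <1
  x=-1.082: |R|=0.50336 <1
  x=-2.599: |R|=1.77840 >1
  x=-2.387: |R|=1.46188 >1
Interval (-2.0000, 0).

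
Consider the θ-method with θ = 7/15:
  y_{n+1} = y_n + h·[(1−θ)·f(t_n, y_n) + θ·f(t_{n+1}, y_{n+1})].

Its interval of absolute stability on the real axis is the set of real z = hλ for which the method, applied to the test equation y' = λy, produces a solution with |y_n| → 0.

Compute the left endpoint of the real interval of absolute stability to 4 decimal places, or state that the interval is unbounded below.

z* = -30.0000.

On y'=λy, z=hλ:
  y_{n+1} = y_n + z·[8/15·y_n + 7/15·y_{n+1}] ⇒ (1 − 7/15z)y_{n+1} = (1 + 8/15z)y_n
  R(z) = (1 + 8/15z)/(1 − 7/15z).

Boundary: |R(x)|=1, x<0.
x=-0.94: |R|=0.3466
R=−1: 1+8/15x = −1+7/15x ⇒ -1/15x=2 ⇒ x=2/(-1/15)=-30.0000
Confirm numerically:
  x=-26.006: |R|=0.97973 <1
  x=-19.704: |R|=0.93267 <1
  x=-18.295: |R|=0.91818 <1
  x=-30.467: |R|=1.00205 >1
  x=-30.152: |R|=1.00067 >1
Interval (-30.0000, 0).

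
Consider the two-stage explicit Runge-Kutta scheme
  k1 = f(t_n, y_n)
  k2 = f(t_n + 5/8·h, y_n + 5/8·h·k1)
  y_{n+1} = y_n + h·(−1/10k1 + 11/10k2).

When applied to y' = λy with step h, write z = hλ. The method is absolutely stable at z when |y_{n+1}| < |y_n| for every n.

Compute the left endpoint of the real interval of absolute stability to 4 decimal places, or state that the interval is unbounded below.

z* = -1.4545.

On y'=λy, z=hλ:
  k1=λy_n ⇒ h·k1=z·y_n;  k2=λ(1+5/8z)y_n ⇒ h·k2=z(1+5/8z)y_n
  y_{n+1}/y_n = 1 − 1/10z + 11/10z(1+5/8z) = 1 + z + 11/16z²
  ⇒ R(z) = 1 + z + 11/16z².

Boundary: |R(x)|=1, x<0.
x=-1.11: |R|=0.7371
R=1: x+11/16x²=0 ⇒ x=−16/11=-1.4545; min R=1−1/(4·11/16)=0.6364>−1
Confirm numerically:
  x=-1.393: |R|=0.94106 <1
  x=-1.195: |R|=0.78677 <1
  x=-1.110: |R|=0.73707 <1
  x=-0.878: |R|=0.65198 <1
  x=-1.939: |R|=1.64581 >1
  x=-1.797: |R|=1.42308 >1
  x=-1.541: |R|=1.09159 >1
Stable set (-1.4545, 0).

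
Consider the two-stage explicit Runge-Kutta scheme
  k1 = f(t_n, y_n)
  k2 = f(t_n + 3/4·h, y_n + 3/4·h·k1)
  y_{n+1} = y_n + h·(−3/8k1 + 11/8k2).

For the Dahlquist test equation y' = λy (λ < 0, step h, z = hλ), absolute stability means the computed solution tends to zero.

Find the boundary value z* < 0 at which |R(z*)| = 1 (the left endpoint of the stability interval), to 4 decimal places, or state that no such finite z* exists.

Set f=λy, z=hλ:
  k1=λy_n ⇒ h·k1=z·y_n;  k2=λ(1+3/4z)y_n ⇒ h·k2=z(1+3/4z)y_n
  y_{n+1}/y_n = 1 − 3/8z + 11/8z(1+3/4z) = 1 + z + 33/32z²
  Hence R(z) = 1 + z + 33/32z².

Need |R(x)|<1, x<0.
x=-0.95: |R|=0.9807
R=1: x+33/32x²=0 ⇒ x=−32/33=-0.9697; min R=1−1/(4·33/32)=0.7576>−1
Confirm numerically:
  x=-0.880: |R|=0.91860 <1
  x=-0.814: |R|=0.86930 <1
  x=-0.595: |R|=0.77009 <1
  x=-0.547: |R|=0.76156 <1
  x=-1.561: |R|=1.95187 >1
  x=-1.488: |R|=1.79534 >1
  x=-1.093: |R|=1.13898 >1
Stable set (-0.9697, 0).

z* = -0.9697.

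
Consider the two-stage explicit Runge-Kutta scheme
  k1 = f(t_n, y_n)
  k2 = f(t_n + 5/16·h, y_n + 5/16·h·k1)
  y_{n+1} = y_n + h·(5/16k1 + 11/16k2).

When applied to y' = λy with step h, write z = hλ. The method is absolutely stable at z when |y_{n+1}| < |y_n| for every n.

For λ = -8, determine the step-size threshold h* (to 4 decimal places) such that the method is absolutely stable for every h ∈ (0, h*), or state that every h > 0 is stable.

(-4.6545,0); λ=-8 ⇒ h* = (256/55)/8 = 0.5818.

Test eqn y'=λy, z=hλ:
  k1=λy_n ⇒ h·k1=z·y_n;  k2=λ(1+5/16z)y_n ⇒ h·k2=z(1+5/16z)y_n
  y_{n+1}/y_n = 1 + 5/16z + 11/16z(1+5/16z) = 1 + z + 55/256z²
  ⇒ R(z) = 1 + z + 55/256z².

Find x<0 with |R(x)|<1.
x=-0.93: |R|=0.2558
R=1: x+55/256x²=0 ⇒ x=−256/55=-4.6545; min R=1−1/(4·55/256)=-0.1636>−1
Confirm numerically:
  x=-4.157: |R|=0.55564 <1
  x=-3.400: |R|=0.08359 <1
  x=-3.049: |R|=0.05173 <1
  x=-5.105: |R|=1.49405 >1
  x=-4.798: |R|=1.14788 >1
Stable set (-4.6545, 0).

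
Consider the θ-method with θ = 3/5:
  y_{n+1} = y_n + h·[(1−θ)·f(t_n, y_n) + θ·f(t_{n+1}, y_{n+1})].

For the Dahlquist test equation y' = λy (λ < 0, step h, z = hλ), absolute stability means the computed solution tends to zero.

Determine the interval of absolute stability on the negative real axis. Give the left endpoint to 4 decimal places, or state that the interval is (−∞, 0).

On y'=λy, z=hλ:
  y_{n+1} = y_n + z·[2/5·y_n + 3/5·y_{n+1}] ⇒ (1 − 3/5z)y_{n+1} = (1 + 2/5z)y_n
  Hence R(z) = (1 + 2/5z)/(1 − 3/5z).

Need |R(x)|<1, x<0.
x=-1.35: |R|=0.2541
x=-2: |R|=0.0909
x=-10: |R|=0.4286
x=-100: |R|=0.6393
θ=3/5≥1/2 ⇒ |1+2/5x|<|1−3/5x| ∀x<0 ⇒ stable on all of ℝ⁻.

unbounded; (−∞, 0).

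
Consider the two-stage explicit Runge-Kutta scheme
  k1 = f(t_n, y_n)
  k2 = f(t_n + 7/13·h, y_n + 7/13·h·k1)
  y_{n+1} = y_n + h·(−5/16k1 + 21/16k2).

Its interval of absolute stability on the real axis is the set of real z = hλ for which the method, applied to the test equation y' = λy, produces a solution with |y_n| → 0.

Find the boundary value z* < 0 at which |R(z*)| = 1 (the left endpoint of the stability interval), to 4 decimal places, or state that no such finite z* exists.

z* = -1.4150.

With y'=λy (z=hλ):
  k1=λy_n ⇒ h·k1=z·y_n;  k2=λ(1+7/13z)y_n ⇒ h·k2=z(1+7/13z)y_n
  y_{n+1}/y_n = 1 − 5/16z + 21/16z(1+7/13z) = 1 + z + 147/208z²
  so R(z) = 1 + z + 147/208z².

Boundary: |R(x)|=1, x<0.
x=-1.41: |R|=0.9951
R=1: x+147/208x²=0 ⇒ x=−208/147=-1.4150; min R=1−1/(4·147/208)=0.6463>−1
Confirm numerically:
  x=-1.006: |R|=0.70924 <1
  x=-0.585: |R|=0.65686 <1
  x=-0.584: |R|=0.65703 <1
  x=-1.654: |R|=1.27941 >1
  x=-1.535: |R|=1.13022 >1
So |R|<1 on (-1.4150, 0).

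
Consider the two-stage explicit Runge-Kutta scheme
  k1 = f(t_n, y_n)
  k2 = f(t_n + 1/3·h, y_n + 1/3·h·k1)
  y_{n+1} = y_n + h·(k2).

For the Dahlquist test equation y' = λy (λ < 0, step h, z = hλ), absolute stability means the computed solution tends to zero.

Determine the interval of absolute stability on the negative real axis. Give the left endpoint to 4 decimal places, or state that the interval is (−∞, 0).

Test eqn y'=λy, z=hλ:
  k1=λy_n ⇒ h·k1=z·y_n;  k2=λ(1+1/3z)y_n ⇒ h·k2=z(1+1/3z)y_n
  y_{n+1}/y_n = 1 + z(1+1/3z) = 1 + z + 1/3z²
  Hence R(z) = 1 + z + 1/3z².

Boundary: |R(x)|=1, x<0.
x=-0.66: |R|=0.4852
R=1: x+1/3x²=0 ⇒ x=−3=-3.0000; min R=1−1/(4·1/3)=0.2500>−1
Confirm numerically:
  x=-2.979: |R|=0.97915 <1
  x=-2.439: |R|=0.54391 <1
  x=-1.426: |R|=0.25183 <1
  x=-3.438: |R|=1.50195 >1
  x=-3.419: |R|=1.47752 >1
Stable set (-3.0000, 0).

(-3.0000, 0).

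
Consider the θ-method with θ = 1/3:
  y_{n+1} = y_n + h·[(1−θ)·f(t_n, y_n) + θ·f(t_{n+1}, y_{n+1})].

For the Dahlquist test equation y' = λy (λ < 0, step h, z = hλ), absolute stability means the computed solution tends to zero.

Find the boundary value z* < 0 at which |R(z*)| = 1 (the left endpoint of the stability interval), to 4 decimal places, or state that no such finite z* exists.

With y'=λy (z=hλ):
  y_{n+1} = y_n + z·[2/3·y_n + 1/3·y_{n+1}] ⇒ (1 − 1/3z)y_{n+1} = (1 + 2/3z)y_n
  so R(z) = (1 + 2/3z)/(1 − 1/3z).

Need |R(x)|<1, x<0.
x=-0.5: |R|=0.5714
R=−1: 1+2/3x = −1+1/3x ⇒ -1/3x=2 ⇒ x=2/(-1/3)=-6.0000
Confirm numerically:
  x=-4.765: |R|=0.84095 <1
  x=-4.165: |R|=0.74389 <1
  x=-3.947: |R|=0.70448 <1
  x=-6.522: |R|=1.05482 >1
  x=-6.188: |R|=1.02046 >1
So |R|<1 on (-6.0000, 0).

left endpoint -6.0000.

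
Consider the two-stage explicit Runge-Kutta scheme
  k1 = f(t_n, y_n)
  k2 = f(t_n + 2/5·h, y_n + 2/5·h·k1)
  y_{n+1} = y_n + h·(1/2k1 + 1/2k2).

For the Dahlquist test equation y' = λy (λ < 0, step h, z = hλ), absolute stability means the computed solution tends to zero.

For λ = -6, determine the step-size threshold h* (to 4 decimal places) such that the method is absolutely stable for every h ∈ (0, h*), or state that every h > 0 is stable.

With y'=λy (z=hλ):
  k1=λy_n ⇒ h·k1=z·y_n;  k2=λ(1+2/5z)y_n ⇒ h·k2=z(1+2/5z)y_n
  y_{n+1}/y_n = 1 + 1/2z + 1/2z(1+2/5z) = 1 + z + 1/5z²
  Hence R(z) = 1 + z + 1/5z².

Boundary: |R(x)|=1, x<0.
x=-0.34: |R|=0.6831
R=1: x+1/5x²=0 ⇒ x=−5=-5.0000; min R=1−1/(4·1/5)=-0.2500>−1
Confirm numerically:
  x=-3.606: |R|=0.00535 <1
  x=-3.428: |R|=0.07776 <1
  x=-2.893: |R|=0.21911 <1
  x=-5.384: |R|=1.41349 >1
  x=-5.263: |R|=1.27683 >1
So |R|<1 on (-5.0000, 0).

(-5.0000,0); λ=-6 ⇒ h* = (5)/6 = 0.8333.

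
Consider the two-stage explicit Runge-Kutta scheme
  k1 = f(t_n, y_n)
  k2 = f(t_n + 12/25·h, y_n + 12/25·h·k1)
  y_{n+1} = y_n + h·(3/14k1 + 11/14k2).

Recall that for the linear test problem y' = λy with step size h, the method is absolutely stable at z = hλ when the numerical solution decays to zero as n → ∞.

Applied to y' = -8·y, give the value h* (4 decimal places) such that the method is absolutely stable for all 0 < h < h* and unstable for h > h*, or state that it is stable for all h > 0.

(-2.6515,0); λ=-8 ⇒ h* = (175/66)/8 = 0.3314.

Test eqn y'=λy, z=hλ:
  k1=λy_n ⇒ h·k1=z·y_n;  k2=λ(1+12/25z)y_n ⇒ h·k2=z(1+12/25z)y_n
  y_{n+1}/y_n = 1 + 3/14z + 11/14z(1+12/25z) = 1 + z + 66/175z²
  so R(z) = 1 + z + 66/175z².

Find x<0 with |R(x)|<1.
x=-0.94: |R|=0.3932
R=1: x+66/175x²=0 ⇒ x=−175/66=-2.6515; min R=1−1/(4·66/175)=0.3371>−1
Confirm numerically:
  x=-2.103: |R|=0.56496 <1
  x=-2.047: |R|=0.53331 <1
  x=-1.665: |R|=0.38052 <1
  x=-2.817: |R|=1.17581 >1
  x=-2.741: |R|=1.09250 >1
Stable set (-2.6515, 0).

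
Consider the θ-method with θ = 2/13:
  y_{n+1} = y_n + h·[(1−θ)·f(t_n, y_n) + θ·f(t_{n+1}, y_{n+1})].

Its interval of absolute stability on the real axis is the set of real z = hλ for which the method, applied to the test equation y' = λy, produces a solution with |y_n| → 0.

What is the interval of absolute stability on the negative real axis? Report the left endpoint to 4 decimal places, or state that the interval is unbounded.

z∈(-2.8889,0).

Set f=λy, z=hλ:
  y_{n+1} = y_n + z·[11/13·y_n + 2/13·y_{n+1}] ⇒ (1 − 2/13z)y_{n+1} = (1 + 11/13z)y_n
  so R(z) = (1 + 11/13z)/(1 − 2/13z).

Need |R(x)|<1, x<0.
x=-1.05: |R|=0.0960
R=−1: 1+11/13x = −1+2/13x ⇒ -9/13x=2 ⇒ x=2/(-9/13)=-2.8889
Confirm numerically:
  x=-2.781: |R|=0.94769 <1
  x=-2.451: |R|=0.77986 <1
  x=-2.447: |R|=0.77775 <1
  x=-1.776: |R|=0.39488 <1
  x=-3.450: |R|=1.25377 >1
  x=-3.274: |R|=1.17731 >1
  x=-3.150: |R|=1.12176 >1
Interval (-2.8889, 0).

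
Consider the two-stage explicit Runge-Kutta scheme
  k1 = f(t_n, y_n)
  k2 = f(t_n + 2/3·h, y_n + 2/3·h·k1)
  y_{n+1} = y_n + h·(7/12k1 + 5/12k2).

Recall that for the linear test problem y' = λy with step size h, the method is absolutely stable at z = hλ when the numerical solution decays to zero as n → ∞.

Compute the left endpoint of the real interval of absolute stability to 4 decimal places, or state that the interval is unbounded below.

Set f=λy, z=hλ:
  k1=λy_n ⇒ h·k1=z·y_n;  k2=λ(1+2/3z)y_n ⇒ h·k2=z(1+2/3z)y_n
  y_{n+1}/y_n = 1 + 7/12z + 5/12z(1+2/3z) = 1 + z + 5/18z²
  Hence R(z) = 1 + z + 5/18z².

Solve |R(x)|<1 on ℝ⁻.
x=-0.98: |R|=0.2868
R=1: x+5/18x²=0 ⇒ x=−18/5=-3.6000; min R=1−1/(4·5/18)=0.1000>−1
Confirm numerically:
  x=-2.429: |R|=0.20990 <1
  x=-1.938: |R|=0.10529 <1
  x=-1.803: |R|=0.10000 <1
  x=-3.946: |R|=1.37925 >1
  x=-3.834: |R|=1.24921 >1
Interval (-3.6000, 0).

left endpoint -3.6000.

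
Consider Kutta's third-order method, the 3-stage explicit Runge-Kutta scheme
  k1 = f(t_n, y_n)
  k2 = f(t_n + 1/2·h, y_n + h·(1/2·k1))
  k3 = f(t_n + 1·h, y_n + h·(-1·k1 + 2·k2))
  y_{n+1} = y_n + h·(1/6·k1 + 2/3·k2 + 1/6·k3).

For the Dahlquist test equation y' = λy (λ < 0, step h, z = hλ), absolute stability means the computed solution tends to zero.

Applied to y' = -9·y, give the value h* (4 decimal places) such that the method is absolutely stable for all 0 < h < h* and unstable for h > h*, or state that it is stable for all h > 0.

On y'=λy, z=hλ:
  order 3, 3-stage ⇒ R(z)=1+z+z^2/2+z^3/6
  (e.g. R(-0.66)=0.50988, |R|=0.50988)

Solve |R(x)|<1 on ℝ⁻.
x=-0.66: |R|=0.5099
|R(-2.29)|=0.6694 |R(-1.78)|=0.1358 |R(-1.66)|=0.0446
Bisect:
  x_lo=-3.0739 |R|=2.1902  x_hi=-0.2537 |R|=0.7758
  mid=-1.66378 |R|=0.04730 →hi
  mid=-2.36882 |R|=0.77853 →hi
  mid=-2.72134 |R|=1.37740 →lo
  mid=-2.54508 |R|=1.05396 →lo
  mid=-2.45695 |R|=0.91059 →hi
  mid=-2.50101 |R|=0.98082 →hi
  mid=-2.52305 |R|=1.01702 →lo
  mid=-2.51203 |R|=0.99883 →hi
  mid=-2.51754 |R|=1.00790 →lo
  ...
  [-2.51289,-2.51272] ⇒ x*=-2.5127
So |R|<1 on (-2.5127, 0).

(-2.5127,0); λ=-9 ⇒ h* = 0.2792.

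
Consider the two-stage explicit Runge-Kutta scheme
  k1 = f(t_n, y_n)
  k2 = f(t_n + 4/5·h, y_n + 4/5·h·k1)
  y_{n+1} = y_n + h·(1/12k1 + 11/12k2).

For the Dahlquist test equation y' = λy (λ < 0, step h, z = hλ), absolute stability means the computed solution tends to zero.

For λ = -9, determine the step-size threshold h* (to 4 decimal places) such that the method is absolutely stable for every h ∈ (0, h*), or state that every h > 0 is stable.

(-1.3636,0); λ=-9 ⇒ h* = (15/11)/9 = 0.1515.

Test eqn y'=λy, z=hλ:
  k1=λy_n ⇒ h·k1=z·y_n;  k2=λ(1+4/5z)y_n ⇒ h·k2=z(1+4/5z)y_n
  y_{n+1}/y_n = 1 + 1/12z + 11/12z(1+4/5z) = 1 + z + 11/15z²
  so R(z) = 1 + z + 11/15z².

Find x<0 with |R(x)|<1.
x=-0.77: |R|=0.6648
R=1: x+11/15x²=0 ⇒ x=−15/11=-1.3636; min R=1−1/(4·11/15)=0.6591>−1
Confirm numerically:
  x=-1.164: |R|=0.82959 <1
  x=-1.072: |R|=0.77073 <1
  x=-0.897: |R|=0.69305 <1
  x=-1.867: |R|=1.68917 >1
  x=-1.784: |R|=1.54995 >1
  x=-1.647: |R|=1.34225 >1
So |R|<1 on (-1.3636, 0).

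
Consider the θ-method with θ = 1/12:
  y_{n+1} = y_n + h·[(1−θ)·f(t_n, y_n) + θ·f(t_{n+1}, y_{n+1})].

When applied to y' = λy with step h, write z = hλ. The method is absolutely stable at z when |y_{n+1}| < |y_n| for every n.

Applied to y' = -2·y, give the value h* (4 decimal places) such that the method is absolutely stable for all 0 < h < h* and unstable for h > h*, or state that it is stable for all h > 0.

Set f=λy, z=hλ:
  y_{n+1} = y_n + z·[11/12·y_n + 1/12·y_{n+1}] ⇒ (1 − 1/12z)y_{n+1} = (1 + 11/12z)y_n
  so R(z) = (1 + 11/12z)/(1 − 1/12z).

Find x<0 with |R(x)|<1.
x=-0.48: |R|=0.5385
R=−1: 1+11/12x = −1+1/12x ⇒ -5/6x=2 ⇒ x=2/(-5/6)=-2.4000
Confirm numerically:
  x=-2.354: |R|=0.96795 <1
  x=-2.153: |R|=0.82548 <1
  x=-1.392: |R|=0.24731 <1
  x=-1.322: |R|=0.19081 <1
  x=-2.981: |R|=1.38782 >1
  x=-2.640: |R|=1.16393 >1
So |R|<1 on (-2.4000, 0).

(-2.4000,0); λ=-2 ⇒ h* = (12/5)/2 = 1.2000.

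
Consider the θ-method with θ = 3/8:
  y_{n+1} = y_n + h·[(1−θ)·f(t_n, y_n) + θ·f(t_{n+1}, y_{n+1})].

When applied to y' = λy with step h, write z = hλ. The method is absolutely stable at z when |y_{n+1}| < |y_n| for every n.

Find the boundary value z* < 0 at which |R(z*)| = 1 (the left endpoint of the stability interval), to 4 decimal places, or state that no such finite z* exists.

z* = -8.0000.

Set f=λy, z=hλ:
  y_{n+1} = y_n + z·[5/8·y_n + 3/8·y_{n+1}] ⇒ (1 − 3/8z)y_{n+1} = (1 + 5/8z)y_n
  so R(z) = (1 + 5/8z)/(1 − 3/8z).

Solve |R(x)|<1 on ℝ⁻.
x=-1.19: |R|=0.1772
R=−1: 1+5/8x = −1+3/8x ⇒ -1/4x=2 ⇒ x=2/(-1/4)=-8.0000
Confirm numerically:
  x=-7.046: |R|=0.93452 <1
  x=-6.685: |R|=0.90626 <1
  x=-4.782: |R|=0.71198 <1
  x=-8.417: |R|=1.02508 >1
  x=-8.105: |R|=1.00650 >1
Interval (-8.0000, 0).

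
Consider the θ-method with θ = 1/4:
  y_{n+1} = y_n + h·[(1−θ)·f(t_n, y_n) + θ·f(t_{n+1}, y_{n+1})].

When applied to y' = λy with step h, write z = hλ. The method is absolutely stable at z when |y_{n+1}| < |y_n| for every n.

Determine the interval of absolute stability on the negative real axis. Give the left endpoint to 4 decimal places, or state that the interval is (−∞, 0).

With y'=λy (z=hλ):
  y_{n+1} = y_n + z·[3/4·y_n + 1/4·y_{n+1}] ⇒ (1 − 1/4z)y_{n+1} = (1 + 3/4z)y_n
  R(z) = (1 + 3/4z)/(1 − 1/4z).

Solve |R(x)|<1 on ℝ⁻.
x=-1.69: |R|=0.1880
R=−1: 1+3/4x = −1+1/4x ⇒ -1/2x=2 ⇒ x=2/(-1/2)=-4.0000
Confirm numerically:
  x=-3.631: |R|=0.90329 <1
  x=-2.976: |R|=0.70642 <1
  x=-2.087: |R|=0.37145 <1
  x=-4.597: |R|=1.13889 >1
  x=-4.545: |R|=1.12756 >1
  x=-4.541: |R|=1.12668 >1
So |R|<1 on (-4.0000, 0).

(-4.0000, 0).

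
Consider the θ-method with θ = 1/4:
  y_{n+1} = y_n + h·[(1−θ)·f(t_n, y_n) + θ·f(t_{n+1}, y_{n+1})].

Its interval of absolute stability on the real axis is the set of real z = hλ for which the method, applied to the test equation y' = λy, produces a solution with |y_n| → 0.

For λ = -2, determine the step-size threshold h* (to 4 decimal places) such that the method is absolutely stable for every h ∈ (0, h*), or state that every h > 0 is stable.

(-4.0000,0); λ=-2 ⇒ h* = (4)/2 = 2.0000.

Set f=λy, z=hλ:
  y_{n+1} = y_n + z·[3/4·y_n + 1/4·y_{n+1}] ⇒ (1 − 1/4z)y_{n+1} = (1 + 3/4z)y_n
  so R(z) = (1 + 3/4z)/(1 − 1/4z).

Find x<0 with |R(x)|<1.
x=-1.33: |R|=0.0019
R=−1: 1+3/4x = −1+1/4x ⇒ -1/2x=2 ⇒ x=2/(-1/2)=-4.0000
Confirm numerically:
  x=-2.730: |R|=0.62259 <1
  x=-2.159: |R|=0.40218 <1
  x=-2.132: |R|=0.39074 <1
  x=-1.960: |R|=0.31544 <1
  x=-4.492: |R|=1.11587 >1
  x=-4.405: |R|=1.09637 >1
  x=-4.287: |R|=1.06927 >1
Interval (-4.0000, 0).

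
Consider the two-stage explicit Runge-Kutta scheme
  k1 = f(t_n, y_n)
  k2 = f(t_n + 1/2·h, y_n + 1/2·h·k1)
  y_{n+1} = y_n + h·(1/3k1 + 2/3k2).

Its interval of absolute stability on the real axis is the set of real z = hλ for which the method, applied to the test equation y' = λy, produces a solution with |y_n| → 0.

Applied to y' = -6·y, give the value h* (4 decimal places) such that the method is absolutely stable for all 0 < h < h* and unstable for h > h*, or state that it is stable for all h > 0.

Test eqn y'=λy, z=hλ:
  k1=λy_n ⇒ h·k1=z·y_n;  k2=λ(1+1/2z)y_n ⇒ h·k2=z(1+1/2z)y_n
  y_{n+1}/y_n = 1 + 1/3z + 2/3z(1+1/2z) = 1 + z + 1/3z²
  Hence R(z) = 1 + z + 1/3z².

Find x<0 with |R(x)|<1.
x=-1.17: |R|=0.2863
R=1: x+1/3x²=0 ⇒ x=−3=-3.0000; min R=1−1/(4·1/3)=0.2500>−1
Confirm numerically:
  x=-2.848: |R|=0.85570 <1
  x=-2.637: |R|=0.68092 <1
  x=-1.678: |R|=0.26056 <1
  x=-1.212: |R|=0.27765 <1
  x=-3.237: |R|=1.25572 >1
  x=-3.151: |R|=1.15860 >1
  x=-3.033: |R|=1.03336 >1
So |R|<1 on (-3.0000, 0).

(-3.0000,0); λ=-6 ⇒ h* = (3)/6 = 0.5000.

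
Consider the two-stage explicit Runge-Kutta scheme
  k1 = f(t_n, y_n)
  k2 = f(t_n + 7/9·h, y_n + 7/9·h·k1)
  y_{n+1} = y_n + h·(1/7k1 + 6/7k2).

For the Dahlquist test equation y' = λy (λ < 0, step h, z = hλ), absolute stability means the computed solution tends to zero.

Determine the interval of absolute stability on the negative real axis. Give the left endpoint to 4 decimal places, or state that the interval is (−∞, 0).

On y'=λy, z=hλ:
  k1=λy_n ⇒ h·k1=z·y_n;  k2=λ(1+7/9z)y_n ⇒ h·k2=z(1+7/9z)y_n
  y_{n+1}/y_n = 1 + 1/7z + 6/7z(1+7/9z) = 1 + z + 2/3z²
  so R(z) = 1 + z + 2/3z².

Find x<0 with |R(x)|<1.
x=-1.51: |R|=1.0101
R=1: x+2/3x²=0 ⇒ x=−3/2=-1.5000; min R=1−1/(4·2/3)=0.6250>−1
Confirm numerically:
  x=-1.456: |R|=0.95729 <1
  x=-0.939: |R|=0.64881 <1
  x=-0.820: |R|=0.62827 <1
  x=-1.797: |R|=1.35581 >1
  x=-1.760: |R|=1.30507 >1
Stable set (-1.5000, 0).

(-1.5000, 0).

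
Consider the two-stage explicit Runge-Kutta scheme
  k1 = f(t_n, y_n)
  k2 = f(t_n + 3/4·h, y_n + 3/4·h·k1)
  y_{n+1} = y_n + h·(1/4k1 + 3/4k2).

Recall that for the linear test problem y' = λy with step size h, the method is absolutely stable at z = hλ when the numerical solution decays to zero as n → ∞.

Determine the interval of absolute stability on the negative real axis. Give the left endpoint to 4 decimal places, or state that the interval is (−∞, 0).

z∈(-1.7778,0).

Set f=λy, z=hλ:
  k1=λy_n ⇒ h·k1=z·y_n;  k2=λ(1+3/4z)y_n ⇒ h·k2=z(1+3/4z)y_n
  y_{n+1}/y_n = 1 + 1/4z + 3/4z(1+3/4z) = 1 + z + 9/16z²
  R(z) = 1 + z + 9/16z².

Boundary: |R(x)|=1, x<0.
x=-0.68: |R|=0.5801
R=1: x+9/16x²=0 ⇒ x=−16/9=-1.7778; min R=1−1/(4·9/16)=0.5556>−1
Confirm numerically:
  x=-1.544: |R|=0.79696 <1
  x=-1.049: |R|=0.56998 <1
  x=-1.010: |R|=0.56381 <1
  x=-0.760: |R|=0.56490 <1
  x=-2.175: |R|=1.48598 >1
  x=-2.048: |R|=1.31130 >1
Interval (-1.7778, 0).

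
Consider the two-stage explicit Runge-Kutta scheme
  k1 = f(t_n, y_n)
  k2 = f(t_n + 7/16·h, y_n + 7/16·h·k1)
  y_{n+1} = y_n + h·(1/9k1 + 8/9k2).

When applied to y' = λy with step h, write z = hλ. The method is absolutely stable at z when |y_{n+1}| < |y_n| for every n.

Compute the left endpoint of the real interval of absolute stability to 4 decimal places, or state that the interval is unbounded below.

z* = -2.5714.

Test eqn y'=λy, z=hλ:
  k1=λy_n ⇒ h·k1=z·y_n;  k2=λ(1+7/16z)y_n ⇒ h·k2=z(1+7/16z)y_n
  y_{n+1}/y_n = 1 + 1/9z + 8/9z(1+7/16z) = 1 + z + 7/18z²
  ⇒ R(z) = 1 + z + 7/18z².

Find x<0 with |R(x)|<1.
x=-0.79: |R|=0.4527
R=1: x+7/18x²=0 ⇒ x=−18/7=-2.5714; min R=1−1/(4·7/18)=0.3571>−1
Confirm numerically:
  x=-1.931: |R|=0.51907 <1
  x=-1.684: |R|=0.41883 <1
  x=-1.200: |R|=0.36000 <1
  x=-1.184: |R|=0.36117 <1
  x=-3.088: |R|=1.62034 >1
  x=-2.725: |R|=1.16274 >1
Stable set (-2.5714, 0).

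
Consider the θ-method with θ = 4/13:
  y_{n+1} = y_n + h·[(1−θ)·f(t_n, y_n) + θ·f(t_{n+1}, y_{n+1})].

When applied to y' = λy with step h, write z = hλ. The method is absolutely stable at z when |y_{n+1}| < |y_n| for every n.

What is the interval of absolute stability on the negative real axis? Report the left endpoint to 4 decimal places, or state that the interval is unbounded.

z∈(-5.2000,0).

Set f=λy, z=hλ:
  y_{n+1} = y_n + z·[9/13·y_n + 4/13·y_{n+1}] ⇒ (1 − 4/13z)y_{n+1} = (1 + 9/13z)y_n
  Hence R(z) = (1 + 9/13z)/(1 − 4/13z).

Solve |R(x)|<1 on ℝ⁻.
x=-1.43: |R|=0.0069
R=−1: 1+9/13x = −1+4/13x ⇒ -5/13x=2 ⇒ x=2/(-5/13)=-5.2000
Confirm numerically:
  x=-4.286: |R|=0.84839 <1
  x=-3.857: |R|=0.76379 <1
  x=-2.996: |R|=0.55892 <1
  x=-5.493: |R|=1.04189 >1
  x=-5.338: |R|=1.02009 >1
  x=-5.232: |R|=1.00472 >1
So |R|<1 on (-5.2000, 0).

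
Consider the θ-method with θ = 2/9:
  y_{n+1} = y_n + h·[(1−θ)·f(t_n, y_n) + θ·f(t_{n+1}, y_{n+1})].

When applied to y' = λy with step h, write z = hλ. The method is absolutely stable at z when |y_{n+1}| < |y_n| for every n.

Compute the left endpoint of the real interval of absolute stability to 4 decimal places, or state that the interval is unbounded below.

left endpoint -3.6000.

On y'=λy, z=hλ:
  y_{n+1} = y_n + z·[7/9·y_n + 2/9·y_{n+1}] ⇒ (1 − 2/9z)y_{n+1} = (1 + 7/9z)y_n
  Hence R(z) = (1 + 7/9z)/(1 − 2/9z).

Solve |R(x)|<1 on ℝ⁻.
x=-1.52: |R|=0.1362
R=−1: 1+7/9x = −1+2/9x ⇒ -5/9x=2 ⇒ x=2/(-5/9)=-3.6000
Confirm numerically:
  x=-3.291: |R|=0.90085 <1
  x=-2.993: |R|=0.79748 <1
  x=-2.634: |R|=0.66148 <1
  x=-2.227: |R|=0.48974 <1
  x=-4.149: |R|=1.15869 >1
  x=-3.760: |R|=1.04843 >1
Interval (-3.6000, 0).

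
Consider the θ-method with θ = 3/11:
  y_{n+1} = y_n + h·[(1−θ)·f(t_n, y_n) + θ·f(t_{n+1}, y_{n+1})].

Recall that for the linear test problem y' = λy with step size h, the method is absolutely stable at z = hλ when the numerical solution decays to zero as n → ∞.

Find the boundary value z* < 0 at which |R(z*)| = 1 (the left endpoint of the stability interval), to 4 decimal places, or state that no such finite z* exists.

With y'=λy (z=hλ):
  y_{n+1} = y_n + z·[8/11·y_n + 3/11·y_{n+1}] ⇒ (1 − 3/11z)y_{n+1} = (1 + 8/11z)y_n
  ⇒ R(z) = (1 + 8/11z)/(1 − 3/11z).

Boundary: |R(x)|=1, x<0.
x=-0.41: |R|=0.6312
R=−1: 1+8/11x = −1+3/11x ⇒ -5/11x=2 ⇒ x=2/(-5/11)=-4.4000
Confirm numerically:
  x=-4.284: |R|=0.97568 <1
  x=-3.668: |R|=0.83367 <1
  x=-2.485: |R|=0.48117 <1
  x=-4.829: |R|=1.08416 >1
  x=-4.707: |R|=1.06110 >1
  x=-4.601: |R|=1.04052 >1
Interval (-4.4000, 0).

left endpoint -4.4000.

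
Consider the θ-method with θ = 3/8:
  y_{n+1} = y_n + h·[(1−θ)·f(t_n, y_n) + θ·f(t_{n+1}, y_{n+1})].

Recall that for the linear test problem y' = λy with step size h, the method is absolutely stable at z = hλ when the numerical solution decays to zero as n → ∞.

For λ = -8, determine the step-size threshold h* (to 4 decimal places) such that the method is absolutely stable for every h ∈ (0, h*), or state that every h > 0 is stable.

(-8.0000,0); λ=-8 ⇒ h* = (8)/8 = 1.0000.

Set f=λy, z=hλ:
  y_{n+1} = y_n + z·[5/8·y_n + 3/8·y_{n+1}] ⇒ (1 − 3/8z)y_{n+1} = (1 + 5/8z)y_n
  so R(z) = (1 + 5/8z)/(1 − 3/8z).

Need |R(x)|<1, x<0.
x=-0.65: |R|=0.4774
R=−1: 1+5/8x = −1+3/8x ⇒ -1/4x=2 ⇒ x=2/(-1/4)=-8.0000
Confirm numerically:
  x=-7.291: |R|=0.95253 <1
  x=-6.742: |R|=0.91086 <1
  x=-4.612: |R|=0.68969 <1
  x=-8.275: |R|=1.01676 >1
  x=-8.124: |R|=1.00766 >1
Stable set (-8.0000, 0).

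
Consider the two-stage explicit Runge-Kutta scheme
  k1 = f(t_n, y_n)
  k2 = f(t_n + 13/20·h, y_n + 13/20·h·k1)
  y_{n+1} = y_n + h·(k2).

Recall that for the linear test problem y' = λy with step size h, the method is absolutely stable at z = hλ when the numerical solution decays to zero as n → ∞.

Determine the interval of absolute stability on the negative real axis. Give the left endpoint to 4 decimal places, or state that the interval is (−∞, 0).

z∈(-1.5385,0).

With y'=λy (z=hλ):
  k1=λy_n ⇒ h·k1=z·y_n;  k2=λ(1+13/20z)y_n ⇒ h·k2=z(1+13/20z)y_n
  y_{n+1}/y_n = 1 + z(1+13/20z) = 1 + z + 13/20z²
  ⇒ R(z) = 1 + z + 13/20z².

Solve |R(x)|<1 on ℝ⁻.
x=-1.68: |R|=1.1546
R=1: x+13/20x²=0 ⇒ x=−20/13=-1.5385; min R=1−1/(4·13/20)=0.6154>−1
Confirm numerically:
  x=-1.025: |R|=0.65791 <1
  x=-0.945: |R|=0.63547 <1
  x=-0.916: |R|=0.62939 <1
  x=-2.112: |R|=1.78735 >1
  x=-1.843: |R|=1.36482 >1
  x=-1.620: |R|=1.08586 >1
So |R|<1 on (-1.5385, 0).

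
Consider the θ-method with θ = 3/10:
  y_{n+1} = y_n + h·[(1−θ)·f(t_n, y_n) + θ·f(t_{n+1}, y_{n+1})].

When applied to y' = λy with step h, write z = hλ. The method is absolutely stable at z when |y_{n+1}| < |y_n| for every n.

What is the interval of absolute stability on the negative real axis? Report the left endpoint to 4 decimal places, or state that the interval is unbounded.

On y'=λy, z=hλ:
  y_{n+1} = y_n + z·[7/10·y_n + 3/10·y_{n+1}] ⇒ (1 − 3/10z)y_{n+1} = (1 + 7/10z)y_n
  ⇒ R(z) = (1 + 7/10z)/(1 − 3/10z).

Solve |R(x)|<1 on ℝ⁻.
x=-0.6: |R|=0.4915
R=−1: 1+7/10x = −1+3/10x ⇒ -2/5x=2 ⇒ x=2/(-2/5)=-5.0000
Confirm numerically:
  x=-4.679: |R|=0.94658 <1
  x=-4.003: |R|=0.81880 <1
  x=-3.510: |R|=0.70969 <1
  x=-5.345: |R|=1.05301 >1
  x=-5.282: |R|=1.04364 >1
  x=-5.236: |R|=1.03672 >1
Stable set (-5.0000, 0).

z∈(-5.0000,0).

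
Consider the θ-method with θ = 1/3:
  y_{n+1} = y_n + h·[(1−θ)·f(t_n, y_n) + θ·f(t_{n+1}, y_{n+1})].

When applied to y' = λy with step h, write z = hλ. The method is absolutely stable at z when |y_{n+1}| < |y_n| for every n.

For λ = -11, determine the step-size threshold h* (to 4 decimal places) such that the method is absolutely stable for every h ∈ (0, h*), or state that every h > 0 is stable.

(-6.0000,0); λ=-11 ⇒ h* = (6)/11 = 0.5455.

Test eqn y'=λy, z=hλ:
  y_{n+1} = y_n + z·[2/3·y_n + 1/3·y_{n+1}] ⇒ (1 − 1/3z)y_{n+1} = (1 + 2/3z)y_n
  so R(z) = (1 + 2/3z)/(1 − 1/3z).

Need |R(x)|<1, x<0.
x=-0.79: |R|=0.3747
R=−1: 1+2/3x = −1+1/3x ⇒ -1/3x=2 ⇒ x=2/(-1/3)=-6.0000
Confirm numerically:
  x=-5.491: |R|=0.94005 <1
  x=-5.073: |R|=0.88517 <1
  x=-3.545: |R|=0.62490 <1
  x=-3.074: |R|=0.51827 <1
  x=-6.304: |R|=1.03267 >1
  x=-6.238: |R|=1.02576 >1
  x=-6.049: |R|=1.00541 >1
Stable set (-6.0000, 0).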